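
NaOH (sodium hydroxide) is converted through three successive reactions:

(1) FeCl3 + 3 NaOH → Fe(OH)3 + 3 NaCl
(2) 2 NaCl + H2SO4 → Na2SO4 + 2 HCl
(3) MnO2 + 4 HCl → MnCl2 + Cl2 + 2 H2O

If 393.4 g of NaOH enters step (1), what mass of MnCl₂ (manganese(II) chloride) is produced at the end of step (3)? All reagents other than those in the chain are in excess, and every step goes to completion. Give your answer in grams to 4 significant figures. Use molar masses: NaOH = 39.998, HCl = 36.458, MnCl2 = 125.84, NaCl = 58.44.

n(NaOH) = 393.4 / 39.998 = 9.8355 mol.
Reaction (1): NaOH→NaCl ratio 3:3 ⇒ n(NaCl) = 9.8355 mol.
Reaction (2): NaCl→HCl ratio 2:2 ⇒ n(HCl) = 9.8355 mol.
Reaction (3): HCl→MnCl2 ratio 4:1 ⇒ n(MnCl2) = 2.4589 mol.
Mass of MnCl2 = 2.4589 × 125.84 = 309.42 g.

309.4 g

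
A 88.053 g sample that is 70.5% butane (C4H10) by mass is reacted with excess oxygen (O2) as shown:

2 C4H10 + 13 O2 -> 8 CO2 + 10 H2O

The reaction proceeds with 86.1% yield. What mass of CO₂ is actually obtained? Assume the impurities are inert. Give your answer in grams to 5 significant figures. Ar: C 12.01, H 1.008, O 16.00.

Pure C4H10 available = 88.053 g × 0.705 = 62.0774 g.
M(C4H10) = 4(12.01) + 10(1.008) = 58.12 g/mol.
M(CO2) = 12.01 + 2(16.00) = 44.01 g/mol.
n(C4H10) = 62.0774 g / 58.12 g/mol = 1.06809 mol.
From the equation the C4H10:CO2 mole ratio is 2:8, so n(CO2) = 1.06809 × 8/2 = 4.27236 mol.
Mass of CO2 = 4.27236 mol × 44.01 g/mol = 188.026 g.
Actual mass collected = 188.026 g × 0.861 = 161.891 g.

161.89 g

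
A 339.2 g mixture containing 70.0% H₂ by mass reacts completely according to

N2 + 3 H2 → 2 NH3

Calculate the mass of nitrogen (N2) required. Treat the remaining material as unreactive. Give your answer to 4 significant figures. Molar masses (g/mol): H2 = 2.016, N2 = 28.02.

Mass of pure H2 = 339.2 g × 0.700 = 237.44 g.
n(H2) = 237.44 g / 2.016 g/mol = 117.78 mol.
From the equation the H2:N2 mole ratio is 3:1, so n(N2) = 117.78 × 1/3 = 39.259 mol.
Mass of N2 = 39.259 mol × 28.02 g/mol = 1100.0 g.

1100 g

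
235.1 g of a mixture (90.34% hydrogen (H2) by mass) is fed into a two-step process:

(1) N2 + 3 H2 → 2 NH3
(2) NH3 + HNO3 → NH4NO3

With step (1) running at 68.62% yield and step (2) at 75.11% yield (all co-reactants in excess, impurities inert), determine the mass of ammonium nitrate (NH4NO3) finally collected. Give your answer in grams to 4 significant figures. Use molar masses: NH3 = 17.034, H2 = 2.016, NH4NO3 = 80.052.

2898 g

Pure H2 = 235.1 × 0.9034 = 212.39 g.
n(H2) = 212.39 / 2.016 = 105.35 mol.
Step 1 (H2:NH3 = 3:2): theoretical n(NH3) = 70.235 mol; at 68.62% yield, n(NH3) = 48.195 mol.
Step 2 (NH3:NH4NO3 = 1:1): theoretical n(NH4NO3) = 48.195 mol, so theoretical mass = 48.195 × 80.052 = 3858.1 g.
At 75.11% yield, actual mass of NH4NO3 = 3858.1 × 0.7511 = 2897.8 g.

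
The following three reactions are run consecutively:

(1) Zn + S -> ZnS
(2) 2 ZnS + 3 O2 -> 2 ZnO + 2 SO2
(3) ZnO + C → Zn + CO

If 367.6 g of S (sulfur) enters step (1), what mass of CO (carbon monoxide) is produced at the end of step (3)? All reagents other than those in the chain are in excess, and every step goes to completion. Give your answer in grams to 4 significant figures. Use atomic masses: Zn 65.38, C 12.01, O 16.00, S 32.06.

M(S) = 32.06 g/mol.
M(CO) = 12.01 + 16.00 = 28.01 g/mol.
n(S) = 367.6 / 32.06 = 11.466 mol.
Reaction (1): S→ZnS ratio 1:1 ⇒ n(ZnS) = 11.466 mol.
Reaction (2): ZnS→ZnO ratio 2:2 ⇒ n(ZnO) = 11.466 mol.
Reaction (3): ZnO→CO ratio 1:1 ⇒ n(CO) = 11.466 mol.
Mass of CO = 11.466 × 28.01 = 321.16 g.

321.2 g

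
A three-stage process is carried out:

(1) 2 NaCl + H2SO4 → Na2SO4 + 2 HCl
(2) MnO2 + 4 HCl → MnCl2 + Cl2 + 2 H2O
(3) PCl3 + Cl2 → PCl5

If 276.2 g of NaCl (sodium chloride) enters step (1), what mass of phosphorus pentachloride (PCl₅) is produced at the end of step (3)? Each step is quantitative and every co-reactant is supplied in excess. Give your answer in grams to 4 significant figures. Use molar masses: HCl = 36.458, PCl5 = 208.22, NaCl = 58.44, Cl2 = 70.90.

246.0 g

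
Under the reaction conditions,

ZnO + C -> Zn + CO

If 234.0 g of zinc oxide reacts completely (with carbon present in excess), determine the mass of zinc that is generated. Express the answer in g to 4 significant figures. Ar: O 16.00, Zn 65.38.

M(ZnO) = 65.38 + 16.00 = 81.38 g/mol.
M(Zn) = 65.38 g/mol.
n(ZnO) = 234.00 g / 81.38 g/mol = 2.8754 mol.
From the equation the ZnO:Zn mole ratio is 1:1, so n(Zn) = 2.8754 × 1/1 = 2.8754 mol.
Mass of Zn = 2.8754 mol × 65.38 g/mol = 187.99 g.

188.0 g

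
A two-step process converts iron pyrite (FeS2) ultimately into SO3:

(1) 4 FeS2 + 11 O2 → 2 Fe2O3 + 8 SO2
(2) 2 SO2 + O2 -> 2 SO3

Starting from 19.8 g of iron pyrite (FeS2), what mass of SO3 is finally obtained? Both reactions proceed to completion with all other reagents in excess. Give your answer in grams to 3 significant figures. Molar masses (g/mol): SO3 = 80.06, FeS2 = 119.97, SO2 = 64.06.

26.4 g

n(FeS2) = 19.80 / 119.97 = 0.1650 mol.
Step 1 gives a 4:8 ratio of FeS2 to SO2, so n(SO2) = 0.3301 mol.
In step 2 the SO2:SO3 ratio is 2:2, so n(SO3) = 0.3301 mol.
Mass of SO3 = 0.3301 × 80.06 = 26.43 g.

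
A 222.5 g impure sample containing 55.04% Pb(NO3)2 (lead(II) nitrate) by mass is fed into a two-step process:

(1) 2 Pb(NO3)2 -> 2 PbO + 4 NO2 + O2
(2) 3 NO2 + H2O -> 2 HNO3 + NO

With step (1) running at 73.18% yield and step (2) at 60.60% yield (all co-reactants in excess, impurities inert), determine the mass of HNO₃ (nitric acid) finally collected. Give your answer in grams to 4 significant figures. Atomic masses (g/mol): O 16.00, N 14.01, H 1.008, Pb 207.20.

Pure Pb(NO3)2 = 222.5 × 0.5504 = 122.46 g.
M(Pb(NO3)2) = 207.20 + 2(14.01) + 6(16.00) = 331.22 g/mol.
M(HNO3) = 1.008 + 14.01 + 3(16.00) = 63.018 g/mol.
n(Pb(NO3)2) = 122.46 / 331.22 = 0.36974 mol.
Step 1 (Pb(NO3)2:NO2 = 2:4): theoretical n(NO2) = 0.73947 mol; at 73.18% yield, n(NO2) = 0.54115 mol.
Step 2 (NO2:HNO3 = 3:2): theoretical n(HNO3) = 0.36076 mol, so theoretical mass = 0.36076 × 63.018 = 22.735 g.
At 60.60% yield, actual mass of HNO3 = 22.735 × 0.6060 = 13.777 g.

13.78 g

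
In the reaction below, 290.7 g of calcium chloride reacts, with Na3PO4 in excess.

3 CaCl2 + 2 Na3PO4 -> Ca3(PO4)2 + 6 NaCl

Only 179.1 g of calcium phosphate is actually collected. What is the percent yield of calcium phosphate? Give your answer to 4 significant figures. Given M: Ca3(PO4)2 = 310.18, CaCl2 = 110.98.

66.13 %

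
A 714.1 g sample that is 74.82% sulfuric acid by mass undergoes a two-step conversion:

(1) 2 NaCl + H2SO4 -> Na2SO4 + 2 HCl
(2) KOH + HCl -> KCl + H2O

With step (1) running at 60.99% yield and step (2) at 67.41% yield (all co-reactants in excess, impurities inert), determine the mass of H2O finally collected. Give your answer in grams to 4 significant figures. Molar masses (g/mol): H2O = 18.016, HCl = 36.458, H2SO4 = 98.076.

80.70 g

Pure H2SO4 = 714.1 × 0.7482 = 534.29 g.
n(H2SO4) = 534.29 / 98.076 = 5.4477 mol.
Step 1 (H2SO4:HCl = 1:2): theoretical n(HCl) = 10.895 mol; at 60.99% yield, n(HCl) = 6.6451 mol.
Step 2 (HCl:H2O = 1:1): theoretical n(H2O) = 6.6451 mol, so theoretical mass = 6.6451 × 18.016 = 119.72 g.
At 67.41% yield, actual mass of H2O = 119.72 × 0.6741 = 80.702 g.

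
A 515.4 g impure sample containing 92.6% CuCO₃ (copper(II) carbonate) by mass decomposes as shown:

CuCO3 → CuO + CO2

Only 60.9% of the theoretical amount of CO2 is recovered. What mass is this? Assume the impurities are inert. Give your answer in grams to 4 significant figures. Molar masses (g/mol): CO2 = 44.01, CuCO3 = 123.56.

103.5 g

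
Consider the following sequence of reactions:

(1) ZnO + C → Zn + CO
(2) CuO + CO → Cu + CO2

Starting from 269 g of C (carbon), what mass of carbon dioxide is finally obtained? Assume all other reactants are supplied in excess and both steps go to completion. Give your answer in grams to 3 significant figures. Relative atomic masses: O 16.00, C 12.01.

M(C) = 12.01 g/mol.
M(CO2) = 12.01 + 2(16.00) = 44.01 g/mol.
n(C) = 269.0 / 12.01 = 22.40 mol.
Step 1 gives a 1:1 ratio of C to CO, so n(CO) = 22.40 mol.
In step 2 the CO:CO2 ratio is 1:1, so n(CO2) = 22.40 mol.
Mass of CO2 = 22.40 × 44.01 = 985.7 g.

986 g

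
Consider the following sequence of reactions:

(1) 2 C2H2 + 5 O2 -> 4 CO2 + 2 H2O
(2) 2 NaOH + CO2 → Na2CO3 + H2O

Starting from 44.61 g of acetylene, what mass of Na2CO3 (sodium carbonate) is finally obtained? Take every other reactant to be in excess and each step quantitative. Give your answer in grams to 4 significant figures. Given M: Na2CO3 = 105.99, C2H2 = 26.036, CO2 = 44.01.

363.2 g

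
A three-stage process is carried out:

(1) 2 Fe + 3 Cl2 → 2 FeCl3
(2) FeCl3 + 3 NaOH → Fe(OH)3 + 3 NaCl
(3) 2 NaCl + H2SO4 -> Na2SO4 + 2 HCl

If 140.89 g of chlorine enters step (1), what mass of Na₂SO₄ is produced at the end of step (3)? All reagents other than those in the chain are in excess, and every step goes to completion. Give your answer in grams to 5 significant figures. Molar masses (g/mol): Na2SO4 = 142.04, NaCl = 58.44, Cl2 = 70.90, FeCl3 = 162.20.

282.26 g

n(Cl2) = 140.89 / 70.90 = 1.98717 mol.
Reaction (1): Cl2→FeCl3 ratio 3:2 ⇒ n(FeCl3) = 1.32478 mol.
Reaction (2): FeCl3→NaCl ratio 1:3 ⇒ n(NaCl) = 3.97433 mol.
Reaction (3): NaCl→Na2SO4 ratio 2:1 ⇒ n(Na2SO4) = 1.98717 mol.
Mass of Na2SO4 = 1.98717 × 142.04 = 282.257 g.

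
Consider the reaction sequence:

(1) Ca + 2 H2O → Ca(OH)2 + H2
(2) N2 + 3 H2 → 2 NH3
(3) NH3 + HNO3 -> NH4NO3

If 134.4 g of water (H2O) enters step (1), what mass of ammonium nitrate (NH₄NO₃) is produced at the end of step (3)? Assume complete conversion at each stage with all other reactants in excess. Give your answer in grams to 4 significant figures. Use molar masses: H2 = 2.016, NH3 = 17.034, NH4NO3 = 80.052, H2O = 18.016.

199.1 g

n(H2O) = 134.4 / 18.016 = 7.4600 mol.
Reaction (1): H2O→H2 ratio 2:1 ⇒ n(H2) = 3.7300 mol.
Reaction (2): H2→NH3 ratio 3:2 ⇒ n(NH3) = 2.4867 mol.
Reaction (3): NH3→NH4NO3 ratio 1:1 ⇒ n(NH4NO3) = 2.4867 mol.
Mass of NH4NO3 = 2.4867 × 80.052 = 199.06 g.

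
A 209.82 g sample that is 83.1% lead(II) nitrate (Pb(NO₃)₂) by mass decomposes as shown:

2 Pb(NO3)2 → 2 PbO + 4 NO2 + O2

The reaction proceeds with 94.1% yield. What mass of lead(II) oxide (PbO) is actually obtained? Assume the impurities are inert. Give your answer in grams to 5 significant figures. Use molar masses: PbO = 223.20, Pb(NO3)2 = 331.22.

110.56 g

Pure Pb(NO3)2 available = 209.82 g × 0.831 = 174.360 g.
n(Pb(NO3)2) = 174.360 g / 331.22 g/mol = 0.526419 mol.
From the equation the Pb(NO3)2:PbO mole ratio is 2:2, so n(PbO) = 0.526419 × 2/2 = 0.526419 mol.
Mass of PbO = 0.526419 mol × 223.20 g/mol = 117.497 g.
Actual mass collected = 117.497 g × 0.941 = 110.564 g.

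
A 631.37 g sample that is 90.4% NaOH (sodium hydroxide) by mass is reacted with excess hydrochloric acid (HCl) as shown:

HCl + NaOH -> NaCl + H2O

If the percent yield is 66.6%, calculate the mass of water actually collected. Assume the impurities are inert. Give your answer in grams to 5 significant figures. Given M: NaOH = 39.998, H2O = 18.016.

171.22 g

Pure NaOH available = 631.37 g × 0.904 = 570.758 g.
n(NaOH) = 570.758 g / 39.998 g/mol = 14.2697 mol.
From the equation the NaOH:H2O mole ratio is 1:1, so n(H2O) = 14.2697 × 1/1 = 14.2697 mol.
Mass of H2O = 14.2697 mol × 18.016 g/mol = 257.082 g.
Actual mass collected = 257.082 g × 0.666 = 171.217 g.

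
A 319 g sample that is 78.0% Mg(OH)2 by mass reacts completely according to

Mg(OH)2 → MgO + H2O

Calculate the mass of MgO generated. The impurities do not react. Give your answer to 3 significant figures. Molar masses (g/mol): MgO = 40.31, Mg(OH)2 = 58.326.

172 g

Mass of pure Mg(OH)2 = 319 g × 0.780 = 248.8 g.
n(Mg(OH)2) = 248.8 g / 58.326 g/mol = 4.266 mol.
From the equation the Mg(OH)2:MgO mole ratio is 1:1, so n(MgO) = 4.266 × 1/1 = 4.266 mol.
Mass of MgO = 4.266 mol × 40.31 g/mol = 172.0 g.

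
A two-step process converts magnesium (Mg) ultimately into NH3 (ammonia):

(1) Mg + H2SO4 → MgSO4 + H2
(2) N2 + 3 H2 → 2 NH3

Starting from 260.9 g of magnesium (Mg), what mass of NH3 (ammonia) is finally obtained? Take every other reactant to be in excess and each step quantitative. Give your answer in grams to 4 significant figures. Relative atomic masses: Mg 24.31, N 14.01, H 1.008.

121.9 g

M(Mg) = 24.31 g/mol.
M(NH3) = 14.01 + 3(1.008) = 17.034 g/mol.
n(Mg) = 260.90 / 24.31 = 10.732 mol.
Step 1 gives a 1:1 ratio of Mg to H2, so n(H2) = 10.732 mol.
In step 2 the H2:NH3 ratio is 3:2, so n(NH3) = 7.1548 mol.
Mass of NH3 = 7.1548 × 17.034 = 121.87 g.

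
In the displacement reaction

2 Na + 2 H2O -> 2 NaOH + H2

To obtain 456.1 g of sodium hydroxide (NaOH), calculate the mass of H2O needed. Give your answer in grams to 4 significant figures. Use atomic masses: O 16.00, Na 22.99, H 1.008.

205.4 g

M(NaOH) = 22.99 + 16.00 + 1.008 = 39.998 g/mol.
M(H2O) = 2(1.008) + 16.00 = 18.016 g/mol.
n(NaOH) = 456.10 g / 39.998 g/mol = 11.403 mol.
From the equation the NaOH:H2O mole ratio is 2:2, so n(H2O) = 11.403 × 2/2 = 11.403 mol.
Mass of H2O = 11.403 mol × 18.016 g/mol = 205.44 g.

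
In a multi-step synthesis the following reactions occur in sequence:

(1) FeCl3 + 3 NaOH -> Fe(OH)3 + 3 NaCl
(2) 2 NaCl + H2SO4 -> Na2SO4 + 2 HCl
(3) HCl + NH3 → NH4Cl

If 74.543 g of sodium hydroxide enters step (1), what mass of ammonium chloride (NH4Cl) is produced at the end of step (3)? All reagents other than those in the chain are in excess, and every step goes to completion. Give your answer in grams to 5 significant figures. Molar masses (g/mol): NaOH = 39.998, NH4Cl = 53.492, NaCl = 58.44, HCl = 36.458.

99.691 g

n(NaOH) = 74.543 / 39.998 = 1.86367 mol.
Reaction (1): NaOH→NaCl ratio 3:3 ⇒ n(NaCl) = 1.86367 mol.
Reaction (2): NaCl→HCl ratio 2:2 ⇒ n(HCl) = 1.86367 mol.
Reaction (3): HCl→NH4Cl ratio 1:1 ⇒ n(NH4Cl) = 1.86367 mol.
Mass of NH4Cl = 1.86367 × 53.492 = 99.6913 g.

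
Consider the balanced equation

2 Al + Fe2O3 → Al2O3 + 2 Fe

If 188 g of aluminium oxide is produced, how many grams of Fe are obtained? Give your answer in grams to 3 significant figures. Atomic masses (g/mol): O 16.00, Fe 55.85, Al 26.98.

M(Al2O3) = 2(26.98) + 3(16.00) = 101.96 g/mol.
M(Fe) = 55.85 g/mol.
n(Al2O3) = 188.0 g / 101.96 g/mol = 1.844 mol.
From the equation the Al2O3:Fe mole ratio is 1:2, so n(Fe) = 1.844 × 2/1 = 3.688 mol.
Mass of Fe = 3.688 mol × 55.85 g/mol = 206.0 g.

206 g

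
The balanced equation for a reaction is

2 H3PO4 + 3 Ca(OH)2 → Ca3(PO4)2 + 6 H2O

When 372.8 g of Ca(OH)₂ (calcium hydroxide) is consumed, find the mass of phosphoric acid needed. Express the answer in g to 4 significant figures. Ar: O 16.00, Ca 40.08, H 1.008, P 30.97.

328.7 g

M(Ca(OH)2) = 40.08 + 2(16.00) + 2(1.008) = 74.096 g/mol.
M(H3PO4) = 3(1.008) + 30.97 + 4(16.00) = 97.994 g/mol.
n(Ca(OH)2) = 372.80 g / 74.096 g/mol = 5.0313 mol.
From the equation the Ca(OH)2:H3PO4 mole ratio is 3:2, so n(H3PO4) = 5.0313 × 2/3 = 3.3542 mol.
Mass of H3PO4 = 3.3542 mol × 97.994 g/mol = 328.69 g.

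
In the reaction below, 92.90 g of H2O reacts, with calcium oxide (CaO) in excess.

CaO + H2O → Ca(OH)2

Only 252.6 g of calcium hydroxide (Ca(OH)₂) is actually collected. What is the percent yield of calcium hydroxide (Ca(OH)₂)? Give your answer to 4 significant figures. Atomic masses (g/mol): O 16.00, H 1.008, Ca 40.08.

66.11 %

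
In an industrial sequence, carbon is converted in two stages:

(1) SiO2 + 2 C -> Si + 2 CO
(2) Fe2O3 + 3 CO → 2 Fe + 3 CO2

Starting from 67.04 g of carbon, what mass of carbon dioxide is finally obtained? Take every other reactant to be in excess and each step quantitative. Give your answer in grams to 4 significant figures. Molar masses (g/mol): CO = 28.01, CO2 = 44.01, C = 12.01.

245.7 g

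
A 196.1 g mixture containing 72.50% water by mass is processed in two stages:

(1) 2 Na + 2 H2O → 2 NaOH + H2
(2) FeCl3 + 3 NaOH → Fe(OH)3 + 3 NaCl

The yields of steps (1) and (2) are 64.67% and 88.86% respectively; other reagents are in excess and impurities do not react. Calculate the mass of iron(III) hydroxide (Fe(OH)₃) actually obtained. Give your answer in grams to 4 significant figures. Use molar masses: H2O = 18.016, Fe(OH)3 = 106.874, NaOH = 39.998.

Pure H2O = 196.1 × 0.7250 = 142.17 g.
n(H2O) = 142.17 / 18.016 = 7.8915 mol.
Step 1 (H2O:NaOH = 2:2): theoretical n(NaOH) = 7.8915 mol; at 64.67% yield, n(NaOH) = 5.1034 mol.
Step 2 (NaOH:Fe(OH)3 = 3:1): theoretical n(Fe(OH)3) = 1.7011 mol, so theoretical mass = 1.7011 × 106.874 = 181.81 g.
At 88.86% yield, actual mass of Fe(OH)3 = 181.81 × 0.8886 = 161.55 g.

161.6 g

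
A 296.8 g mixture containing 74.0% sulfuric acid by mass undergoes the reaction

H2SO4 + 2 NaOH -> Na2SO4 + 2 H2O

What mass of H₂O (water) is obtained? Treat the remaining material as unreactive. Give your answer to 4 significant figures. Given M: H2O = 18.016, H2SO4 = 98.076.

80.69 g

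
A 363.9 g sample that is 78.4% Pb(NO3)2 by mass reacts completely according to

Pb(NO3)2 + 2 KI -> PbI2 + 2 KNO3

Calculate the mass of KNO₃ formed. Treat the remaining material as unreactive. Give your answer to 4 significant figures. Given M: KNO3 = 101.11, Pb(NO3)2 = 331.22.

174.2 g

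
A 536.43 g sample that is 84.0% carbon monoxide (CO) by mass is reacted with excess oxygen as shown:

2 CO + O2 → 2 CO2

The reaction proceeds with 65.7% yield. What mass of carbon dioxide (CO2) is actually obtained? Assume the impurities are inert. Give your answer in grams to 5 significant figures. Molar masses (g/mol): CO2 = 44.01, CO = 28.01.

465.15 g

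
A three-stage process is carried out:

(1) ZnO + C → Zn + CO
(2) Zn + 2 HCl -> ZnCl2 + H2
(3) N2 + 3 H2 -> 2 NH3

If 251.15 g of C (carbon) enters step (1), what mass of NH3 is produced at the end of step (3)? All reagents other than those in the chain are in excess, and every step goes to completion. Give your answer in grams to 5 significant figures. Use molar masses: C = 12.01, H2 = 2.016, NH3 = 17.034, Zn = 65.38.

n(C) = 251.15 / 12.01 = 20.9117 mol.
Reaction (1): C→Zn ratio 1:1 ⇒ n(Zn) = 20.9117 mol.
Reaction (2): Zn→H2 ratio 1:1 ⇒ n(H2) = 20.9117 mol.
Reaction (3): H2→NH3 ratio 3:2 ⇒ n(NH3) = 13.9412 mol.
Mass of NH3 = 13.9412 × 17.034 = 237.474 g.

237.47 g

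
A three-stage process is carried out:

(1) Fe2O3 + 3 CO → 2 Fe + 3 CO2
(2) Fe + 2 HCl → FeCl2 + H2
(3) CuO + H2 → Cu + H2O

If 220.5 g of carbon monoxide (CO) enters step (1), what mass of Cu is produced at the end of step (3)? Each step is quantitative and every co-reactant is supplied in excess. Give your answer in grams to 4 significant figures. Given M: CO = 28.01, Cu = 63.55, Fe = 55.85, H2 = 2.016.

n(CO) = 220.5 / 28.01 = 7.8722 mol.
Reaction (1): CO→Fe ratio 3:2 ⇒ n(Fe) = 5.2481 mol.
Reaction (2): Fe→H2 ratio 1:1 ⇒ n(H2) = 5.2481 mol.
Reaction (3): H2→Cu ratio 1:1 ⇒ n(Cu) = 5.2481 mol.
Mass of Cu = 5.2481 × 63.55 = 333.52 g.

333.5 g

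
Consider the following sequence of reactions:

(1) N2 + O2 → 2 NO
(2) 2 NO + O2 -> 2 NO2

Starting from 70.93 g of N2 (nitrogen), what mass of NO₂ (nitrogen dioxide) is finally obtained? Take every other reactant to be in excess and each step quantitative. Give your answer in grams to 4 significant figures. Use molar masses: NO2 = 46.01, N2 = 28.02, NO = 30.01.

n(N2) = 70.930 / 28.02 = 2.5314 mol.
Step 1 gives a 1:2 ratio of N2 to NO, so n(NO) = 5.0628 mol.
In step 2 the NO:NO2 ratio is 2:2, so n(NO2) = 5.0628 mol.
Mass of NO2 = 5.0628 × 46.01 = 232.94 g.

232.9 g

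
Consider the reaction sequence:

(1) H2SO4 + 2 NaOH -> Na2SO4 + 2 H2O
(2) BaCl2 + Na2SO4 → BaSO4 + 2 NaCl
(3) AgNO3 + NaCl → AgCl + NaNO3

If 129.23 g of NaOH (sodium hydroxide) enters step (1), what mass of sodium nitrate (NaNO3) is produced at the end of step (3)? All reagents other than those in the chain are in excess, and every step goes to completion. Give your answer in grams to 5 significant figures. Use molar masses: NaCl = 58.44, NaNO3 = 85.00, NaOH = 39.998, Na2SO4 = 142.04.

274.63 g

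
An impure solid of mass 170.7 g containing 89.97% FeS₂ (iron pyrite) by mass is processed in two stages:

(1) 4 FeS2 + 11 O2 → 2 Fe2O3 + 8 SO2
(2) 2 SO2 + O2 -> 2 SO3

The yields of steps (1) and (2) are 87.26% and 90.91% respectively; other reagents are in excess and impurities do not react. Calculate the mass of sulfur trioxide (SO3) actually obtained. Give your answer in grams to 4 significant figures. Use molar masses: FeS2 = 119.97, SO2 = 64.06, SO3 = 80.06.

162.6 g

Pure FeS2 = 170.7 × 0.8997 = 153.58 g.
n(FeS2) = 153.58 / 119.97 = 1.2801 mol.
Step 1 (FeS2:SO2 = 4:8): theoretical n(SO2) = 2.5603 mol; at 87.26% yield, n(SO2) = 2.2341 mol.
Step 2 (SO2:SO3 = 2:2): theoretical n(SO3) = 2.2341 mol, so theoretical mass = 2.2341 × 80.06 = 178.86 g.
At 90.91% yield, actual mass of SO3 = 178.86 × 0.9091 = 162.60 g.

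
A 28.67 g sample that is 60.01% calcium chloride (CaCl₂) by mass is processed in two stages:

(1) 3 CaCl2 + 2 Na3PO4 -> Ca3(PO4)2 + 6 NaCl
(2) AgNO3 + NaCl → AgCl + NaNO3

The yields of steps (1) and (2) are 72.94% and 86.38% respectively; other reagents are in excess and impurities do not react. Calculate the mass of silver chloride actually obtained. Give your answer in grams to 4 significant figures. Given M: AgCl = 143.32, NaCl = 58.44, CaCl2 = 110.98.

28.00 g

Pure CaCl2 = 28.67 × 0.6001 = 17.205 g.
n(CaCl2) = 17.205 / 110.98 = 0.15503 mol.
Step 1 (CaCl2:NaCl = 3:6): theoretical n(NaCl) = 0.31005 mol; at 72.94% yield, n(NaCl) = 0.22615 mol.
Step 2 (NaCl:AgCl = 1:1): theoretical n(AgCl) = 0.22615 mol, so theoretical mass = 0.22615 × 143.32 = 32.412 g.
At 86.38% yield, actual mass of AgCl = 32.412 × 0.8638 = 27.998 g.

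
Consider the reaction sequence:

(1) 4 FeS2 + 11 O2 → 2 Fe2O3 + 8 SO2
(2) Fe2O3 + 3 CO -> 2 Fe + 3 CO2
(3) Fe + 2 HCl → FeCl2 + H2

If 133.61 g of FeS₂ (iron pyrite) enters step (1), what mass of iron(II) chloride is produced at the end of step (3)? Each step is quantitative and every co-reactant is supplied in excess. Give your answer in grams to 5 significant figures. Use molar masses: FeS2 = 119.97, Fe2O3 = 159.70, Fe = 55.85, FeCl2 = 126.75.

141.16 g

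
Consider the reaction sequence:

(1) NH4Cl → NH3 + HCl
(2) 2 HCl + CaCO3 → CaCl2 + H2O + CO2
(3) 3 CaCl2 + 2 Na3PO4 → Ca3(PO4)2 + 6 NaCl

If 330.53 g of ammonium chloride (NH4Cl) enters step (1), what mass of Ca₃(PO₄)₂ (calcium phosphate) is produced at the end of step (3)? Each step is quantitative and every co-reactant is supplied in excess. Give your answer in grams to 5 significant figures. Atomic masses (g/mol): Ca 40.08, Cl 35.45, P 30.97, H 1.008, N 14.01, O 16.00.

319.44 g

M(NH4Cl) = 14.01 + 4(1.008) + 35.45 = 53.492 g/mol.
M(Ca3(PO4)2) = 3(40.08) + 2(30.97) + 8(16.00) = 310.18 g/mol.
n(NH4Cl) = 330.53 / 53.492 = 6.17905 mol.
Reaction (1): NH4Cl→HCl ratio 1:1 ⇒ n(HCl) = 6.17905 mol.
Reaction (2): HCl→CaCl2 ratio 2:1 ⇒ n(CaCl2) = 3.08953 mol.
Reaction (3): CaCl2→Ca3(PO4)2 ratio 3:1 ⇒ n(Ca3(PO4)2) = 1.02984 mol.
Mass of Ca3(PO4)2 = 1.02984 × 310.18 = 319.437 g.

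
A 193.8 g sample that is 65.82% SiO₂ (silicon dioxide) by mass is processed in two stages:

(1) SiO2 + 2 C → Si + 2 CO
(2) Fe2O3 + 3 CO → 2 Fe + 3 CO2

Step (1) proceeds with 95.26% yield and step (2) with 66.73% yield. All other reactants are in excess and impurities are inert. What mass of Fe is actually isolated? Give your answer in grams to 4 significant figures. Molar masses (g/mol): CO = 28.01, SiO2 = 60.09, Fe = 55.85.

100.5 g

Pure SiO2 = 193.8 × 0.6582 = 127.56 g.
n(SiO2) = 127.56 / 60.09 = 2.1228 mol.
Step 1 (SiO2:CO = 1:2): theoretical n(CO) = 4.2456 mol; at 95.26% yield, n(CO) = 4.0444 mol.
Step 2 (CO:Fe = 3:2): theoretical n(Fe) = 2.6962 mol, so theoretical mass = 2.6962 × 55.85 = 150.59 g.
At 66.73% yield, actual mass of Fe = 150.59 × 0.6673 = 100.49 g.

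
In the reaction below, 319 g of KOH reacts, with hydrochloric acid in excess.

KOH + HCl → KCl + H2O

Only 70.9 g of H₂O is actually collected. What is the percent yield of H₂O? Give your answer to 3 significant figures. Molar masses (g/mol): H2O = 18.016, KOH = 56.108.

69.2 %

n(KOH) = 319.0 g / 56.108 g/mol = 5.685 mol.
From the equation the KOH:H2O mole ratio is 1:1, so n(H2O) = 5.685 × 1/1 = 5.685 mol.
Mass of H2O = 5.685 mol × 18.016 g/mol = 102.4 g.
This is the theoretical yield. Percent yield = 70.9 g / 102.4 g × 100% = 69.22%.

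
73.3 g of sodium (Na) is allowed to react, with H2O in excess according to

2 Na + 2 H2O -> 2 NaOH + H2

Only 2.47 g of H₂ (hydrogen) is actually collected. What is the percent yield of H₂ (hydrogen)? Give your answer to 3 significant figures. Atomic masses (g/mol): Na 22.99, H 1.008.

M(Na) = 22.99 g/mol.
M(H2) = 2(1.008) = 2.016 g/mol.
n(Na) = 73.30 g / 22.99 g/mol = 3.188 mol.
From the equation the Na:H2 mole ratio is 2:1, so n(H2) = 3.188 × 1/2 = 1.594 mol.
Mass of H2 = 1.594 mol × 2.016 g/mol = 3.214 g.
This is the theoretical yield. Percent yield = 2.47 g / 3.214 g × 100% = 76.85%.

76.9 %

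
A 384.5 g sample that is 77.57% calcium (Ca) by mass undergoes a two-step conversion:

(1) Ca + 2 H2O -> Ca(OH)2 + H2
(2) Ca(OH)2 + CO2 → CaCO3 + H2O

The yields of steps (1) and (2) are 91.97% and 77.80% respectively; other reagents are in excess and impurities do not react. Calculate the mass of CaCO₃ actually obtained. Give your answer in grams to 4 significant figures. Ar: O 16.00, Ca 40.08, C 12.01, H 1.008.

532.9 g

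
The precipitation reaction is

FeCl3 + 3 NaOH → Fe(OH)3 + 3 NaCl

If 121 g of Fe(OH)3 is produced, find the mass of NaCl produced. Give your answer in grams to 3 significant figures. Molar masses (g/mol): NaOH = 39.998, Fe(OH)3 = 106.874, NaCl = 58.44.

198 g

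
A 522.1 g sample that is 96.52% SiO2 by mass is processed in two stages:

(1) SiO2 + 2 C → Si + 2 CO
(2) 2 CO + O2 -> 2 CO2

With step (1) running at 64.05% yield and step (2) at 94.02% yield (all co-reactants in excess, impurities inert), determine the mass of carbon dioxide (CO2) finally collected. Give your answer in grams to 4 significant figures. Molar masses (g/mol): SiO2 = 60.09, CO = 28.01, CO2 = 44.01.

Pure SiO2 = 522.1 × 0.9652 = 503.93 g.
n(SiO2) = 503.93 / 60.09 = 8.3863 mol.
Step 1 (SiO2:CO = 1:2): theoretical n(CO) = 16.773 mol; at 64.05% yield, n(CO) = 10.743 mol.
Step 2 (CO:CO2 = 2:2): theoretical n(CO2) = 10.743 mol, so theoretical mass = 10.743 × 44.01 = 472.79 g.
At 94.02% yield, actual mass of CO2 = 472.79 × 0.9402 = 444.52 g.

444.5 g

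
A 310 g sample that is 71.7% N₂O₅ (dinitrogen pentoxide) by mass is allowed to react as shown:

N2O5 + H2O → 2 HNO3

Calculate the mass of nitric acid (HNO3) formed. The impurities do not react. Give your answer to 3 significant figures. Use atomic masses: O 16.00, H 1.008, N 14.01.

259 g

Mass of pure N2O5 = 310 g × 0.717 = 222.3 g.
M(N2O5) = 2(14.01) + 5(16.00) = 108.02 g/mol.
M(HNO3) = 1.008 + 14.01 + 3(16.00) = 63.018 g/mol.
n(N2O5) = 222.3 g / 108.02 g/mol = 2.058 mol.
From the equation the N2O5:HNO3 mole ratio is 1:2, so n(HNO3) = 2.058 × 2/1 = 4.115 mol.
Mass of HNO3 = 4.115 mol × 63.018 g/mol = 259.3 g.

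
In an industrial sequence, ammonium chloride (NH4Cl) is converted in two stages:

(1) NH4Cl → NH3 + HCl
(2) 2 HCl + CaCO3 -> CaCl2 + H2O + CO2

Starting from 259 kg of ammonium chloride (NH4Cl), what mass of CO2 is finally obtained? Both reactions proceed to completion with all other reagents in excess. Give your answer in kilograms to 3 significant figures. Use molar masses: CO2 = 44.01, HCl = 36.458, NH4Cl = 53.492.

107 kg

259 kg = 259000 g.
n(NH4Cl) = 259000 / 53.492 = 4842 mol.
Step 1 gives a 1:1 ratio of NH4Cl to HCl, so n(HCl) = 4842 mol.
In step 2 the HCl:CO2 ratio is 2:1, so n(CO2) = 2421 mol.
Mass of CO2 = 2421 × 44.01 = 106500 g = 107 kg.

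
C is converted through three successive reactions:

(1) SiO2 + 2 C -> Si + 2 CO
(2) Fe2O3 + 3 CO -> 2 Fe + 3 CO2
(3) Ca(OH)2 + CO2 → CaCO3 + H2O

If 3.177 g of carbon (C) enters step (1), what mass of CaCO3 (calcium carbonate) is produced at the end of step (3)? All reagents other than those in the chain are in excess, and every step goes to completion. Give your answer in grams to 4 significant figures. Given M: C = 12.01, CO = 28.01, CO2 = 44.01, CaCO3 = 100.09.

n(C) = 3.177 / 12.01 = 0.26453 mol.
Reaction (1): C→CO ratio 2:2 ⇒ n(CO) = 0.26453 mol.
Reaction (2): CO→CO2 ratio 3:3 ⇒ n(CO2) = 0.26453 mol.
Reaction (3): CO2→CaCO3 ratio 1:1 ⇒ n(CaCO3) = 0.26453 mol.
Mass of CaCO3 = 0.26453 × 100.09 = 26.477 g.

26.48 g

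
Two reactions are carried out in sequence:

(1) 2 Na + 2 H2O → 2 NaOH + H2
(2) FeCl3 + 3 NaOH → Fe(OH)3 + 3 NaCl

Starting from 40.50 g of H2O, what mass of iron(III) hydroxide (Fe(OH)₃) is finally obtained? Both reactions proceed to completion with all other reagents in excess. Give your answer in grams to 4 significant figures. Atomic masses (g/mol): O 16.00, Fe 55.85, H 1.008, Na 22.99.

80.08 g

M(H2O) = 2(1.008) + 16.00 = 18.016 g/mol.
M(Fe(OH)3) = 55.85 + 3(16.00) + 3(1.008) = 106.874 g/mol.
n(H2O) = 40.500 / 18.016 = 2.2480 mol.
Step 1 gives a 2:2 ratio of H2O to NaOH, so n(NaOH) = 2.2480 mol.
In step 2 the NaOH:Fe(OH)3 ratio is 3:1, so n(Fe(OH)3) = 0.74933 mol.
Mass of Fe(OH)3 = 0.74933 × 106.874 = 80.084 g.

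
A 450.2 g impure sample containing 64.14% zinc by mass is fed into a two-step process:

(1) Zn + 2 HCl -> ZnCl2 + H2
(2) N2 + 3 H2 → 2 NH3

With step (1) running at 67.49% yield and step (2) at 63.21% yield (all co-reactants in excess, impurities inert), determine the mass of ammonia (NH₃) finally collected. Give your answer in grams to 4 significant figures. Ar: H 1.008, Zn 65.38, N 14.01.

Pure Zn = 450.2 × 0.6414 = 288.76 g.
M(Zn) = 65.38 g/mol.
M(NH3) = 14.01 + 3(1.008) = 17.034 g/mol.
n(Zn) = 288.76 / 65.38 = 4.4166 mol.
Step 1 (Zn:H2 = 1:1): theoretical n(H2) = 4.4166 mol; at 67.49% yield, n(H2) = 2.9808 mol.
Step 2 (H2:NH3 = 3:2): theoretical n(NH3) = 1.9872 mol, so theoretical mass = 1.9872 × 17.034 = 33.850 g.
At 63.21% yield, actual mass of NH3 = 33.850 × 0.6321 = 21.396 g.

21.40 g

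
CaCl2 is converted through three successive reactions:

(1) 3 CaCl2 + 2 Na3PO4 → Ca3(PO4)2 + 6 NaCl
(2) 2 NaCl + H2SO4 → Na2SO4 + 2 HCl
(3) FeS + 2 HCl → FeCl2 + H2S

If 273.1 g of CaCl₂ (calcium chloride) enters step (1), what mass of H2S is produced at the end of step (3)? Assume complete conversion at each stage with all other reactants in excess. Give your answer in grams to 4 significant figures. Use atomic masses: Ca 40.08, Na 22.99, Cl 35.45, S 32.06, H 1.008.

83.85 g

M(CaCl2) = 40.08 + 2(35.45) = 110.98 g/mol.
M(H2S) = 2(1.008) + 32.06 = 34.076 g/mol.
n(CaCl2) = 273.1 / 110.98 = 2.4608 mol.
Reaction (1): CaCl2→NaCl ratio 3:6 ⇒ n(NaCl) = 4.9216 mol.
Reaction (2): NaCl→HCl ratio 2:2 ⇒ n(HCl) = 4.9216 mol.
Reaction (3): HCl→H2S ratio 2:1 ⇒ n(H2S) = 2.4608 mol.
Mass of H2S = 2.4608 × 34.076 = 83.854 g.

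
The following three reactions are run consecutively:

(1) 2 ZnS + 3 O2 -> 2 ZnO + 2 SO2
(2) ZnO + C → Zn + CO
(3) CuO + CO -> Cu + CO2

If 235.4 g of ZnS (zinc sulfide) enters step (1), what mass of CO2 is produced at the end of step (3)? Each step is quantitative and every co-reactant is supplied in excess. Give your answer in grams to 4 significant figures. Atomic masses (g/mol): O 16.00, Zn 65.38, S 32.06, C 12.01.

106.3 g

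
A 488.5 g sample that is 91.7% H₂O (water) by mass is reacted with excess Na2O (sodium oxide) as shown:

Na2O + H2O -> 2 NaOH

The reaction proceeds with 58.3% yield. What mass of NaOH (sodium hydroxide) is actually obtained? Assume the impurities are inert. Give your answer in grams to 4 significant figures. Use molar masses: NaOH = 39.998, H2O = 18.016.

Pure H2O available = 488.5 g × 0.917 = 447.95 g.
n(H2O) = 447.95 g / 18.016 g/mol = 24.864 mol.
From the equation the H2O:NaOH mole ratio is 1:2, so n(NaOH) = 24.864 × 2/1 = 49.729 mol.
Mass of NaOH = 49.729 mol × 39.998 g/mol = 1989.0 g.
Actual mass collected = 1989.0 g × 0.583 = 1159.6 g.

1160 g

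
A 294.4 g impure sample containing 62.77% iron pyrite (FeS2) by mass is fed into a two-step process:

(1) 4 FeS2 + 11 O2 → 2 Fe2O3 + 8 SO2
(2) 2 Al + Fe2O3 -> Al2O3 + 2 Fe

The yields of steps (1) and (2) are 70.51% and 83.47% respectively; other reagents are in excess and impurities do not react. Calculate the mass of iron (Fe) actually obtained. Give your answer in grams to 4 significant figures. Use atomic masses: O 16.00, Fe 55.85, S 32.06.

50.63 g

Pure FeS2 = 294.4 × 0.6277 = 184.79 g.
M(FeS2) = 55.85 + 2(32.06) = 119.97 g/mol.
M(Fe) = 55.85 g/mol.
n(FeS2) = 184.79 / 119.97 = 1.5403 mol.
Step 1 (FeS2:Fe2O3 = 4:2): theoretical n(Fe2O3) = 0.77017 mol; at 70.51% yield, n(Fe2O3) = 0.54305 mol.
Step 2 (Fe2O3:Fe = 1:2): theoretical n(Fe) = 1.0861 mol, so theoretical mass = 1.0861 × 55.85 = 60.658 g.
At 83.47% yield, actual mass of Fe = 60.658 × 0.8347 = 50.632 g.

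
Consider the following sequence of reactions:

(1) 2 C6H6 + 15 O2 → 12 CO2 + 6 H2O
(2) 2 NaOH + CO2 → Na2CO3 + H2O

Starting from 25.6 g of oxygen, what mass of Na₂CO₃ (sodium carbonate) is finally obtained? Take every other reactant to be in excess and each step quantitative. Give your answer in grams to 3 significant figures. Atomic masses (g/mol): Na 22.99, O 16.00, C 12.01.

67.8 g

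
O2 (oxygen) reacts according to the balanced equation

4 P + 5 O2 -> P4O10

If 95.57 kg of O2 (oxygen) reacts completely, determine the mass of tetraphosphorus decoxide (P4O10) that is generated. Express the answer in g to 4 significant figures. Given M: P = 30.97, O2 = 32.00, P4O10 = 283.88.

169600 g

Convert: 95.57 kg = 95570 g.
n(O2) = 95570 g / 32.00 g/mol = 2986.6 mol.
From the equation the O2:P4O10 mole ratio is 5:1, so n(P4O10) = 2986.6 × 1/5 = 597.31 mol.
Mass of P4O10 = 597.31 mol × 283.88 g/mol = 169570 g.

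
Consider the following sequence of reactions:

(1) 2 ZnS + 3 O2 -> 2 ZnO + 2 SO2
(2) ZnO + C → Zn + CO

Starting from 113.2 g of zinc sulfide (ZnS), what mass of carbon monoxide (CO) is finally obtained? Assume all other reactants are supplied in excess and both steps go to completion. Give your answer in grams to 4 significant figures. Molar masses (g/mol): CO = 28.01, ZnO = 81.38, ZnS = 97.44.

32.54 g

n(ZnS) = 113.20 / 97.44 = 1.1617 mol.
Step 1 gives a 2:2 ratio of ZnS to ZnO, so n(ZnO) = 1.1617 mol.
In step 2 the ZnO:CO ratio is 1:1, so n(CO) = 1.1617 mol.
Mass of CO = 1.1617 × 28.01 = 32.540 g.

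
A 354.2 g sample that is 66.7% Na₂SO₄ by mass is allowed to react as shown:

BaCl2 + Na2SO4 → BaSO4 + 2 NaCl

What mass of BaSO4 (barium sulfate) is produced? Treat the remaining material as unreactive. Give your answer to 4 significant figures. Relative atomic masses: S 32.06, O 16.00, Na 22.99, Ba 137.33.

Mass of pure Na2SO4 = 354.2 g × 0.667 = 236.25 g.
M(Na2SO4) = 2(22.99) + 32.06 + 4(16.00) = 142.04 g/mol.
M(BaSO4) = 137.33 + 32.06 + 4(16.00) = 233.39 g/mol.
n(Na2SO4) = 236.25 g / 142.04 g/mol = 1.6633 mol.
From the equation the Na2SO4:BaSO4 mole ratio is 1:1, so n(BaSO4) = 1.6633 × 1/1 = 1.6633 mol.
Mass of BaSO4 = 1.6633 mol × 233.39 g/mol = 388.19 g.

388.2 g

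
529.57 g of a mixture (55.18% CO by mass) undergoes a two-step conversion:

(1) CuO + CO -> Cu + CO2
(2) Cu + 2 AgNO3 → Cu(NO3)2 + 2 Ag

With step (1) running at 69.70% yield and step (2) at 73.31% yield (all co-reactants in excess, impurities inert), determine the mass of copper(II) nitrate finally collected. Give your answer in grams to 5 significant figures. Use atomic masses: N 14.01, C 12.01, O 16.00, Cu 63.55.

999.89 g

Pure CO = 529.57 × 0.5518 = 292.217 g.
M(CO) = 12.01 + 16.00 = 28.01 g/mol.
M(Cu(NO3)2) = 63.55 + 2(14.01) + 6(16.00) = 187.57 g/mol.
n(CO) = 292.217 / 28.01 = 10.4326 mol.
Step 1 (CO:Cu = 1:1): theoretical n(Cu) = 10.4326 mol; at 69.70% yield, n(Cu) = 7.27151 mol.
Step 2 (Cu:Cu(NO3)2 = 1:1): theoretical n(Cu(NO3)2) = 7.27151 mol, so theoretical mass = 7.27151 × 187.57 = 1363.92 g.
At 73.31% yield, actual mass of Cu(NO3)2 = 1363.92 × 0.7331 = 999.888 g.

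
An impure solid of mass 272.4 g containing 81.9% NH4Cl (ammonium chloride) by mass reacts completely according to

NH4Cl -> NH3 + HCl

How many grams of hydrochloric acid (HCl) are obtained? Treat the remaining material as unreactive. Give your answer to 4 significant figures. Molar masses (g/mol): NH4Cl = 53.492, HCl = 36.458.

Mass of pure NH4Cl = 272.4 g × 0.819 = 223.10 g.
n(NH4Cl) = 223.10 g / 53.492 g/mol = 4.1706 mol.
From the equation the NH4Cl:HCl mole ratio is 1:1, so n(HCl) = 4.1706 × 1/1 = 4.1706 mol.
Mass of HCl = 4.1706 mol × 36.458 g/mol = 152.05 g.

152.1 g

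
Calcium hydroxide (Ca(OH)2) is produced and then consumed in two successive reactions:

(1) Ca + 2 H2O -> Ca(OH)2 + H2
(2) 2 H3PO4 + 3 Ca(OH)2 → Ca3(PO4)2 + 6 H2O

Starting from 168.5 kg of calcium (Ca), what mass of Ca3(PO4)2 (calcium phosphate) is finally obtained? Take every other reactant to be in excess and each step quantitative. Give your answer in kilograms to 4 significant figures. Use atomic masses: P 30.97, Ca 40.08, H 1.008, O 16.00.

434.7 kg

M(Ca) = 40.08 g/mol.
M(Ca3(PO4)2) = 3(40.08) + 2(30.97) + 8(16.00) = 310.18 g/mol.
168.5 kg = 168500 g.
n(Ca) = 168500 / 40.08 = 4204.1 mol.
Step 1 gives a 1:1 ratio of Ca to Ca(OH)2, so n(Ca(OH)2) = 4204.1 mol.
In step 2 the Ca(OH)2:Ca3(PO4)2 ratio is 3:1, so n(Ca3(PO4)2) = 1401.4 mol.
Mass of Ca3(PO4)2 = 1401.4 × 310.18 = 434680 g = 434.7 kg.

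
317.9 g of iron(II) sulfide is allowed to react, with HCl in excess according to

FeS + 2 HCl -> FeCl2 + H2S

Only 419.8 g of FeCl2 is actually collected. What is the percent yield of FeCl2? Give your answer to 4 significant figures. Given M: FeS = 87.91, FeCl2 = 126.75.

91.59 %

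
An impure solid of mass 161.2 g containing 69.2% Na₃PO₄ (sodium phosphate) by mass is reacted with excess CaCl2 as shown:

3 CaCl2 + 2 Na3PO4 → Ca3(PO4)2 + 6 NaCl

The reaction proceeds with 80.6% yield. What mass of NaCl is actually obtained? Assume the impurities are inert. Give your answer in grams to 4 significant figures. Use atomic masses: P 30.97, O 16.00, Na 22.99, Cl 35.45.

96.15 g

Pure Na3PO4 available = 161.2 g × 0.692 = 111.55 g.
M(Na3PO4) = 3(22.99) + 30.97 + 4(16.00) = 163.94 g/mol.
M(NaCl) = 22.99 + 35.45 = 58.44 g/mol.
n(Na3PO4) = 111.55 g / 163.94 g/mol = 0.68043 mol.
From the equation the Na3PO4:NaCl mole ratio is 2:6, so n(NaCl) = 0.68043 × 6/2 = 2.0413 mol.
Mass of NaCl = 2.0413 mol × 58.44 g/mol = 119.29 g.
Actual mass collected = 119.29 g × 0.806 = 96.151 g.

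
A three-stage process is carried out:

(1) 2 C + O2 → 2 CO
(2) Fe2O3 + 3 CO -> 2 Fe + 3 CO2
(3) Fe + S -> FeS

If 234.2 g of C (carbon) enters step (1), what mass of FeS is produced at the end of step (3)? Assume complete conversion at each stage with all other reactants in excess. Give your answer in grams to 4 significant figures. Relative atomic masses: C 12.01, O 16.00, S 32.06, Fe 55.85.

M(C) = 12.01 g/mol.
M(FeS) = 55.85 + 32.06 = 87.91 g/mol.
n(C) = 234.2 / 12.01 = 19.500 mol.
Reaction (1): C→CO ratio 2:2 ⇒ n(CO) = 19.500 mol.
Reaction (2): CO→Fe ratio 3:2 ⇒ n(Fe) = 13.000 mol.
Reaction (3): Fe→FeS ratio 1:1 ⇒ n(FeS) = 13.000 mol.
Mass of FeS = 13.000 × 87.91 = 1142.9 g.

1143 g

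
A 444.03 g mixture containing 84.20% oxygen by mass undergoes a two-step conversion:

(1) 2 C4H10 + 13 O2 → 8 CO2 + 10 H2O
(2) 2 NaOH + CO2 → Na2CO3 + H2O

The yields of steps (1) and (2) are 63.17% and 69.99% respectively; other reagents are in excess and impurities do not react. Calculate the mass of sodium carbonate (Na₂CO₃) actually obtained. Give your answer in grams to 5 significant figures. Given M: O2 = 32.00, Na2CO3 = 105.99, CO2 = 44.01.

336.92 g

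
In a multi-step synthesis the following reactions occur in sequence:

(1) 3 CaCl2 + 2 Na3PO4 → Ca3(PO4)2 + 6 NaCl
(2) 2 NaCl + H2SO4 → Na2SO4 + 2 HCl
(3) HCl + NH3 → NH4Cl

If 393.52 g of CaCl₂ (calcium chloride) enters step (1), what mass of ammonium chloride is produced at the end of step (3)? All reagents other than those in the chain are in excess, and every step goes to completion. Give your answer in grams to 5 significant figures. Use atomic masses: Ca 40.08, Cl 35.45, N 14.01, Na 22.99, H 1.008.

M(CaCl2) = 40.08 + 2(35.45) = 110.98 g/mol.
M(NH4Cl) = 14.01 + 4(1.008) + 35.45 = 53.492 g/mol.
n(CaCl2) = 393.52 / 110.98 = 3.54586 mol.
Reaction (1): CaCl2→NaCl ratio 3:6 ⇒ n(NaCl) = 7.09173 mol.
Reaction (2): NaCl→HCl ratio 2:2 ⇒ n(HCl) = 7.09173 mol.
Reaction (3): HCl→NH4Cl ratio 1:1 ⇒ n(NH4Cl) = 7.09173 mol.
Mass of NH4Cl = 7.09173 × 53.492 = 379.351 g.

379.35 g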